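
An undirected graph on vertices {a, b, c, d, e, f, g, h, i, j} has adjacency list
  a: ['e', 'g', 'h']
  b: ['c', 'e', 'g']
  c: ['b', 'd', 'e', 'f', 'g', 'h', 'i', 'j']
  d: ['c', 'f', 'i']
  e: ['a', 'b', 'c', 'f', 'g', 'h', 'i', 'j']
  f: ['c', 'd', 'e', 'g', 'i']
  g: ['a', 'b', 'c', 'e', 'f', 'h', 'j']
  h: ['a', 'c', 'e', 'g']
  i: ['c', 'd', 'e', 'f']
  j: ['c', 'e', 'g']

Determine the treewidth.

3

A width-3 tree decomposition is:
Bags: B1 = {c, e, f, g}  B2 = {c, e, g, j}  B3 = {c, e, f, i}  B4 = {c, e, g, h}  B5 = {c, d, f, i}  B6 = {a, e, g, h}  B7 = {b, c, e, g}
Tree: B1–B2, B1–B3, B1–B4, B3–B5, B4–B6, B4–B7
The largest bag has 4 vertices, giving width 3; this decomposition certifies tw(G) ≤ 3. Conversely, {c, d, f, i} is a clique of size 4, and the vertices of any clique must share a bag in every tree decomposition; so some bag has ≥ 4 vertices and tw(G) ≥ 3. The upper and lower bounds meet at 3, so that is the treewidth.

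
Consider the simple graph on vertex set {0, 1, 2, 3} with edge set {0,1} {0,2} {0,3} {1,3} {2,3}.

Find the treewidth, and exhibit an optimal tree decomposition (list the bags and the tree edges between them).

Treewidth 2.
One such decomposition:
Bags: B1 = {0, 1, 3}  B2 = {0, 2, 3}
Tree: B1–B2

Every bag has size at most 3, so the width is 3 − 1 = 2 and tw(G) ≤ 2. For the lower bound, the 3 vertices {0, 1, 3} are pairwise adjacent, and any tree decomposition puts a clique entirely inside one bag — forcing width ≥ 2. The upper and lower bounds meet at 2, so that is the treewidth.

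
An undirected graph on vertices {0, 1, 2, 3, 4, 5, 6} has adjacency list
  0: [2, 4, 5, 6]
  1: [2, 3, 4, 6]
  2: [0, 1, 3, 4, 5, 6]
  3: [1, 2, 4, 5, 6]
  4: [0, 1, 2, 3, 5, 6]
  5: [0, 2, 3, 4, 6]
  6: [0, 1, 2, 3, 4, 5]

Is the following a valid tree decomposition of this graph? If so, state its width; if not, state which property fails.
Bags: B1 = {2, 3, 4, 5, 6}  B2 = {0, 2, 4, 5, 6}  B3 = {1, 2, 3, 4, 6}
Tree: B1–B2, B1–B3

Every vertex of G appears in some bag (union = {0, 1, 2, 3, 4, 5, 6}); every edge is covered by a bag; and for each vertex v the set of bags containing v is connected in the bag tree. The decomposition is therefore valid. The largest bag has 5 vertices, so the width is 4.

Yes; width 4.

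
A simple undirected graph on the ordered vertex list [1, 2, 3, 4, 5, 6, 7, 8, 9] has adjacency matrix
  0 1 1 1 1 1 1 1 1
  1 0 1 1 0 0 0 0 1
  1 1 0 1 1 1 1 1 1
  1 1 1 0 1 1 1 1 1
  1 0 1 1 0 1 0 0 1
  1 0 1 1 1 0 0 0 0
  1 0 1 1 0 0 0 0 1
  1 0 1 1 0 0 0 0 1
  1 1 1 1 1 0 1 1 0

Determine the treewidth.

4

A width-4 tree decomposition is:
Bags: B1 = {1, 3, 4, 7, 9}  B2 = {1, 3, 4, 8, 9}  B3 = {1, 3, 4, 5, 9}  B4 = {1, 2, 3, 4, 9}  B5 = {1, 3, 4, 5, 6}
Tree: B1–B2, B1–B3, B1–B4, B3–B5
Each bag holds 5 vertices, so the decomposition has width 4, which upper-bounds the treewidth. For the lower bound, the 5 vertices {1, 3, 4, 8, 9} are pairwise adjacent, and any tree decomposition puts a clique entirely inside one bag — forcing width ≥ 4. Hence tw(G) = 4 exactly.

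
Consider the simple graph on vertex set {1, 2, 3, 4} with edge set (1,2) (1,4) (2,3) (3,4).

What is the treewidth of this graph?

2

A width-2 tree decomposition is:
Bags: B1 = {1, 2, 3}  B2 = {1, 3, 4}
Tree: B1–B2
Every bag has size at most 3, so the width is 3 − 1 = 2 and tw(G) ≤ 2. The edges 1–2–3–4–1 form a cycle, so G is not a tree and its treewidth is at least 2. Therefore the treewidth is 2.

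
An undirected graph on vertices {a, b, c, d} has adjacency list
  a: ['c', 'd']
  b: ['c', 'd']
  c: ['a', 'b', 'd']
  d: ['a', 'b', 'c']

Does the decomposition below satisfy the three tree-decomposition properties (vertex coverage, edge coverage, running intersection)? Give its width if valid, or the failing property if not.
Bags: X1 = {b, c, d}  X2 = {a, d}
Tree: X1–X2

No — edge (c,a) lies in no bag.

A tree decomposition must satisfy three properties: every vertex lies in some bag; for every edge, both endpoints lie together in some bag; and for every vertex, the bags containing it form a connected subtree. Here edge (c,a) lies in no bag, so the decomposition is invalid.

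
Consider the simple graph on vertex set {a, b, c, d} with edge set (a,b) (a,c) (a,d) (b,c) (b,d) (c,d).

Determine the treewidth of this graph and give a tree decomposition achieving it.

Treewidth 3.
Bags: B1 = {a, b, c, d}
Tree: (single bag)

With just one bag of size 4, the width is 4 − 1 = 3, so tw(G) ≤ 3. For the lower bound, the 4 vertices {a, b, c, d} are pairwise adjacent, and any tree decomposition puts a clique entirely inside one bag — forcing width ≥ 3. The upper and lower bounds meet at 3, so that is the treewidth.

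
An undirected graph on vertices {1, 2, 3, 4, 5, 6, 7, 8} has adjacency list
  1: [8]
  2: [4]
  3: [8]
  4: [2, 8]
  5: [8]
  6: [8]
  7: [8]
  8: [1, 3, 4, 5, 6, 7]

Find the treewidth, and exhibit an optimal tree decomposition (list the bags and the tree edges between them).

Treewidth 1.
Bags: B1 = {6, 8}  B2 = {5, 8}  B3 = {3, 8}  B4 = {1, 8}  B5 = {7, 8}  B6 = {4, 8}  B7 = {2, 4}
Tree: B1–B2, B2–B3, B1–B4, B2–B5, B1–B6, B6–B7

Every bag has size at most 2, so the width is 2 − 1 = 1 and tw(G) ≤ 1. Since G has at least one edge (e.g. 6–8), it is not an edgeless graph, so tw(G) ≥ 1. Combining the bounds, tw(G) = 1.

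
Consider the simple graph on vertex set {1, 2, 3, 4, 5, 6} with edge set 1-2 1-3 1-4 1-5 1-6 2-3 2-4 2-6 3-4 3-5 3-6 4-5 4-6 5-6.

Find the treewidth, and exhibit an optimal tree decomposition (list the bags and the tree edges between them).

Treewidth 4.
One optimal decomposition is:
Bags: B1 = {1, 2, 3, 4, 6}  B2 = {1, 3, 4, 5, 6}
Tree: B1–B2

The largest bag has 5 vertices, giving width 4; this decomposition certifies tw(G) ≤ 4. On the other hand G contains the 5-clique {1, 2, 3, 4, 6}. A clique must lie in a single bag of any decomposition, so no decomposition can have width below 4. Hence tw(G) = 4 exactly.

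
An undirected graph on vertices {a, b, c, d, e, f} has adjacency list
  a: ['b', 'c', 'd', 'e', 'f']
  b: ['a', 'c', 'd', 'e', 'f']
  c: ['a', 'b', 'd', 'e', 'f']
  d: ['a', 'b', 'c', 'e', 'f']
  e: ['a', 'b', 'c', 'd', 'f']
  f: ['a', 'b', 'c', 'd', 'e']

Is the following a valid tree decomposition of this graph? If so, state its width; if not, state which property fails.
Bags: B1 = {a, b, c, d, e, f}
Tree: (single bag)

Yes; width 5.

Vertex coverage: the bags together contain {a, b, c, d, e, f}, the full vertex set. Edge coverage: each edge of G has both endpoints in at least one bag. Running intersection: for every vertex, the bags containing it form a connected subtree. All three properties hold, so this is a valid tree decomposition of width max|bag| − 1 = 5, and hence tw(G) ≤ 5.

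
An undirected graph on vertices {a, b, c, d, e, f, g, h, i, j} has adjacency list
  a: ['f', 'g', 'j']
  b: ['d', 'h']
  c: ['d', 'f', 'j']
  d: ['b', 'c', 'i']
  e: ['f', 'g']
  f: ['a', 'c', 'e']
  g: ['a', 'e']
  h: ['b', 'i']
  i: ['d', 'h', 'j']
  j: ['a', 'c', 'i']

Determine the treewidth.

A width-2 tree decomposition is:
Bags: B1 = {e, f, g}  B2 = {a, f, g}  B3 = {a, c, f}  B4 = {a, c, j}  B5 = {c, d, j}  B6 = {d, i, j}  B7 = {b, d, i}  B8 = {b, h, i}
Tree: B1–B2, B2–B3, B3–B4, B4–B5, B5–B6, B6–B7, B7–B8
Every bag has size at most 3, so the width is 3 − 1 = 2 and tw(G) ≤ 2. The edges e–g–a–f–e form a cycle, so G is not a tree and its treewidth is at least 2. Hence tw(G) = 2 exactly.

2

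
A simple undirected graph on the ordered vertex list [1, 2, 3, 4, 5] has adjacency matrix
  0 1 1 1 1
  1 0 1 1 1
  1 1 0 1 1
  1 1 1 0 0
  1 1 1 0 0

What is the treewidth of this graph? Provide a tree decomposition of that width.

Every bag has size at most 4, so the width is 4 − 1 = 3 and tw(G) ≤ 3. For the lower bound, the 4 vertices {1, 2, 3, 4} are pairwise adjacent, and any tree decomposition puts a clique entirely inside one bag — forcing width ≥ 3. Therefore the treewidth is 3.

Treewidth 3.
One optimal decomposition is:
Bags: B1 = {1, 2, 3, 5}  B2 = {1, 2, 3, 4}
Tree: B1–B2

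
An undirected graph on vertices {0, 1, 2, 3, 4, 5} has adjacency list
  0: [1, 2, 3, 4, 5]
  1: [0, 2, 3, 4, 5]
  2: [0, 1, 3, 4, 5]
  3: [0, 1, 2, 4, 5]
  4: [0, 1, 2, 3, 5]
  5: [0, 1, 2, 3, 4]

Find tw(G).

A width-5 tree decomposition is:
Bags: B1 = {0, 1, 2, 3, 4, 5}
Tree: (single bag)
A single bag containing all 6 vertices is trivially a valid decomposition of width 5. Conversely, {0, 1, 2, 3, 4, 5} is a clique of size 6, and the vertices of any clique must share a bag in every tree decomposition; so some bag has ≥ 6 vertices and tw(G) ≥ 5. Combining the bounds, tw(G) = 5.

5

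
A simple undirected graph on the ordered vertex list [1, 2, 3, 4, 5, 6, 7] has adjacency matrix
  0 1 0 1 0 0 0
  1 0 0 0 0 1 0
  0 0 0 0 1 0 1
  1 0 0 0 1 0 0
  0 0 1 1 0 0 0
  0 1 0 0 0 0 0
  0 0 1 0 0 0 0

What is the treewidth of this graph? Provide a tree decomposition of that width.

Treewidth 1.
One such decomposition:
Bags: B1 = {3, 7}  B2 = {3, 5}  B3 = {4, 5}  B4 = {1, 4}  B5 = {1, 2}  B6 = {2, 6}
Tree: B1–B2, B2–B3, B3–B4, B4–B5, B5–B6

The largest bag has 2 vertices, giving width 1; this decomposition certifies tw(G) ≤ 1. Any graph with an edge has treewidth ≥ 1, and G has the edge 7–3. The upper and lower bounds meet at 1, so that is the treewidth.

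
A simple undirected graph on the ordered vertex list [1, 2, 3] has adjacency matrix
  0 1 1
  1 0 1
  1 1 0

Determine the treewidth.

2

A width-2 tree decomposition is:
Bags: B1 = {1, 2, 3}
Tree: (single bag)
A single bag containing all 3 vertices is trivially a valid decomposition of width 2. Conversely, {1, 2, 3} is a clique of size 3, and the vertices of any clique must share a bag in every tree decomposition; so some bag has ≥ 3 vertices and tw(G) ≥ 2. Hence tw(G) = 2 exactly.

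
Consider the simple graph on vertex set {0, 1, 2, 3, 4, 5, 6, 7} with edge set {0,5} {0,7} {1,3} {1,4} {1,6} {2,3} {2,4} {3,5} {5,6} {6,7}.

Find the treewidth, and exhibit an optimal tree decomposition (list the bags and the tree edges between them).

Every bag has size at most 3, so the width is 3 − 1 = 2 and tw(G) ≤ 2. The edges 0–7–6–5–0 form a cycle, so G is not a tree and its treewidth is at least 2. The upper and lower bounds meet at 2, so that is the treewidth.

Treewidth 2.
One optimal decomposition is:
Bags: B1 = {0, 5, 7}  B2 = {5, 6, 7}  B3 = {3, 5, 6}  B4 = {1, 3, 6}  B5 = {1, 2, 3}  B6 = {1, 2, 4}
Tree: B1–B2, B2–B3, B3–B4, B4–B5, B5–B6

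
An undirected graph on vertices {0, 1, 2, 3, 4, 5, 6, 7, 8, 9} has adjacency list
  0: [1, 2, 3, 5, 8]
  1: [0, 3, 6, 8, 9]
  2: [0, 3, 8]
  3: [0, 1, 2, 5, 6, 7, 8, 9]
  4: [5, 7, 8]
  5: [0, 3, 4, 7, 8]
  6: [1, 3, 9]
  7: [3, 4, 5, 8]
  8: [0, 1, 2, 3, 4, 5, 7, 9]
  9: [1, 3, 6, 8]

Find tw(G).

A width-3 tree decomposition is:
Bags: B1 = {1, 3, 8, 9}  B2 = {1, 3, 6, 9}  B3 = {0, 1, 3, 8}  B4 = {0, 3, 5, 8}  B5 = {3, 5, 7, 8}  B6 = {4, 5, 7, 8}  B7 = {0, 2, 3, 8}
Tree: B1–B2, B1–B3, B3–B4, B4–B5, B5–B6, B4–B7
The largest bag has 4 vertices, giving width 3; this decomposition certifies tw(G) ≤ 3. Conversely, {0, 1, 3, 8} is a clique of size 4, and the vertices of any clique must share a bag in every tree decomposition; so some bag has ≥ 4 vertices and tw(G) ≥ 3. Hence tw(G) = 3 exactly.

3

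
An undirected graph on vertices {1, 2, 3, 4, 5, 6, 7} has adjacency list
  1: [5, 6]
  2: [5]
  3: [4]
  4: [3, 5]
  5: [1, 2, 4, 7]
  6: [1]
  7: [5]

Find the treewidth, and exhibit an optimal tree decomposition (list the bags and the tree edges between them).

Treewidth 1.
One such decomposition:
Bags: B1 = {1, 5}  B2 = {1, 6}  B3 = {4, 5}  B4 = {5, 7}  B5 = {2, 5}  B6 = {3, 4}
Tree: B1–B2, B1–B3, B1–B4, B1–B5, B3–B6

Every bag has size at most 2, so the width is 2 − 1 = 1 and tw(G) ≤ 1. Any graph with an edge has treewidth ≥ 1, and G has the edge 5–1. Combining the bounds, tw(G) = 1.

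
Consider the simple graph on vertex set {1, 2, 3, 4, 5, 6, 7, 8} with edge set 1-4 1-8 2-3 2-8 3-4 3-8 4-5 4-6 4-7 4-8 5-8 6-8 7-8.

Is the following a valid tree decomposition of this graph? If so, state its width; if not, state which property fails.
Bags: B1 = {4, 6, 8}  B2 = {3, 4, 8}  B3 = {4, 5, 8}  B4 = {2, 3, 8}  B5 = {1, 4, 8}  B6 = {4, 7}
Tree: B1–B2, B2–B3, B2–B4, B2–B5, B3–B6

A tree decomposition must satisfy three properties: every vertex lies in some bag; for every edge, both endpoints lie together in some bag; and for every vertex, the bags containing it form a connected subtree. Here edge (8,7) lies in no bag, so the decomposition is invalid.

No — edge (8,7) lies in no bag.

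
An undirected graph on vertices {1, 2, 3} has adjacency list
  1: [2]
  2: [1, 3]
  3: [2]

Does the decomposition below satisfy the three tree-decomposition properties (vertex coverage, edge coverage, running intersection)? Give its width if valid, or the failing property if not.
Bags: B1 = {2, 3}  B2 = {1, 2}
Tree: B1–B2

Yes; width 1.

Checking the three conditions: (i) the bags cover all of {1, 2, 3}; (ii) for each edge, some bag contains both endpoints; (iii) the bags containing any fixed vertex form a subtree. All hold, so the decomposition is valid with width 2 − 1 = 1.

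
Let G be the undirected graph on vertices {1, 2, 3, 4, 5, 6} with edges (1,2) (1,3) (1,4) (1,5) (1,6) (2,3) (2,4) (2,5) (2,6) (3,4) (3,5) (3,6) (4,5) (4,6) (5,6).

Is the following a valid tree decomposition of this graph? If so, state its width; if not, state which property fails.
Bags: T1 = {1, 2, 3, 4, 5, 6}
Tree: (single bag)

Vertex coverage: the bags together contain {1, 2, 3, 4, 5, 6}, the full vertex set. Edge coverage: each edge of G has both endpoints in at least one bag. Running intersection: for every vertex, the bags containing it form a connected subtree. All three properties hold, so this is a valid tree decomposition of width max|bag| − 1 = 5, and hence tw(G) ≤ 5.

Yes; width 5.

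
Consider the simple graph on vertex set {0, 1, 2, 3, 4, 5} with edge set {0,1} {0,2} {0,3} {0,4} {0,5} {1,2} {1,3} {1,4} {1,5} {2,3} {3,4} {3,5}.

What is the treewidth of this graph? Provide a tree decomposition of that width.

Treewidth 3.
Bags: B1 = {0, 1, 3, 5}  B2 = {0, 1, 3, 4}  B3 = {0, 1, 2, 3}
Tree: B1–B2, B1–B3

The largest bag has 4 vertices, giving width 3; this decomposition certifies tw(G) ≤ 3. Conversely, {0, 1, 2, 3} is a clique of size 4, and the vertices of any clique must share a bag in every tree decomposition; so some bag has ≥ 4 vertices and tw(G) ≥ 3. Hence tw(G) = 3 exactly.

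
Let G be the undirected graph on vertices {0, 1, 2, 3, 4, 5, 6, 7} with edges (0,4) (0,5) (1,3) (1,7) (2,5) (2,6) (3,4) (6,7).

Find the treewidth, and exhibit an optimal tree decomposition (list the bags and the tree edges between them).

Every bag has size at most 3, so the width is 3 − 1 = 2 and tw(G) ≤ 2. The edges 1–7–6–2–5–0–4–3–1 form a cycle, so G is not a tree and its treewidth is at least 2. Combining the bounds, tw(G) = 2.

Treewidth 2.
One optimal decomposition is:
Bags: B1 = {1, 6, 7}  B2 = {1, 2, 6}  B3 = {1, 2, 5}  B4 = {0, 1, 5}  B5 = {0, 1, 4}  B6 = {1, 3, 4}
Tree: B1–B2, B2–B3, B3–B4, B4–B5, B5–B6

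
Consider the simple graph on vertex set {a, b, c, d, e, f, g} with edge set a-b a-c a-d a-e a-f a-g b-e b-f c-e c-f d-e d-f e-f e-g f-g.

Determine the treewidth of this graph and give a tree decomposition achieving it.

Every bag has size at most 4, so the width is 4 − 1 = 3 and tw(G) ≤ 3. Conversely, {a, d, e, f} is a clique of size 4, and the vertices of any clique must share a bag in every tree decomposition; so some bag has ≥ 4 vertices and tw(G) ≥ 3. The upper and lower bounds meet at 3, so that is the treewidth.

Treewidth 3.
One such decomposition:
Bags: B1 = {a, c, e, f}  B2 = {a, b, e, f}  B3 = {a, d, e, f}  B4 = {a, e, f, g}
Tree: B1–B2, B2–B3, B3–B4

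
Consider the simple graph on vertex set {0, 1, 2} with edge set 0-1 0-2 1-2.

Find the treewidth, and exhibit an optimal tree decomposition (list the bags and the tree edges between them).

Treewidth 2.
One optimal decomposition is:
Bags: B1 = {0, 1, 2}
Tree: (single bag)

A single bag containing all 3 vertices is trivially a valid decomposition of width 2. Conversely, {0, 1, 2} is a clique of size 3, and the vertices of any clique must share a bag in every tree decomposition; so some bag has ≥ 3 vertices and tw(G) ≥ 2. The upper and lower bounds meet at 2, so that is the treewidth.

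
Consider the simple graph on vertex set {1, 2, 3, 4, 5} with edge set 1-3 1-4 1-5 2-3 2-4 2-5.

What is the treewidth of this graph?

2

A width-2 tree decomposition is:
Bags: B1 = {1, 2, 5}  B2 = {1, 2, 3}  B3 = {1, 2, 4}
Tree: B1–B2, B2–B3
Each bag holds 3 vertices, so the decomposition has width 2, which upper-bounds the treewidth. Since 5–1–3–2–5 is a cycle in G, G is not acyclic. Forests are exactly the graphs of treewidth ≤ 1, so tw(G) ≥ 2. Hence tw(G) = 2 exactly.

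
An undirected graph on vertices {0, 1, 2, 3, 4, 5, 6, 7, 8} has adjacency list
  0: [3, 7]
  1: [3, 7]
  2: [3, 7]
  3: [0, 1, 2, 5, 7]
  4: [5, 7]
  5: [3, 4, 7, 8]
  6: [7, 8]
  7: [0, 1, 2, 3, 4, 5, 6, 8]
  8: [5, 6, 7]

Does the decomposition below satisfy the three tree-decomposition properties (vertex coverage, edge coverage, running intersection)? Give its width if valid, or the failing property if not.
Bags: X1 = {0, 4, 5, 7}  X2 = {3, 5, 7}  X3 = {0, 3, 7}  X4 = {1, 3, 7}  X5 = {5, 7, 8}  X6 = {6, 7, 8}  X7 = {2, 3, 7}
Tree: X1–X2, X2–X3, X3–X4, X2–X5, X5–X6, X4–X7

No — bags containing vertex 0 are not connected in the tree.

A tree decomposition must satisfy three properties: every vertex lies in some bag; for every edge, both endpoints lie together in some bag; and for every vertex, the bags containing it form a connected subtree. Here bags containing vertex 0 are not connected in the tree, so the decomposition is invalid.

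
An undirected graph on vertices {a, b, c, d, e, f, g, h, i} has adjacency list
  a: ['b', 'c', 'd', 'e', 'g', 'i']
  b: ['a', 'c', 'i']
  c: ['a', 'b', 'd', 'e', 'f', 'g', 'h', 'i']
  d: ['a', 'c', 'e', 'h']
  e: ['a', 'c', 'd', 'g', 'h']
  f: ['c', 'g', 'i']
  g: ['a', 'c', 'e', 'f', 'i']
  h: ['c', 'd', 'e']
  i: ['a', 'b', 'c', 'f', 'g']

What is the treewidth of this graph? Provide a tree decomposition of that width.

Each bag holds 4 vertices, so the decomposition has width 3, which upper-bounds the treewidth. Conversely, {a, c, d, e} is a clique of size 4, and the vertices of any clique must share a bag in every tree decomposition; so some bag has ≥ 4 vertices and tw(G) ≥ 3. The upper and lower bounds meet at 3, so that is the treewidth.

Treewidth 3.
Bags: B1 = {a, c, e, g}  B2 = {a, c, g, i}  B3 = {a, b, c, i}  B4 = {a, c, d, e}  B5 = {c, f, g, i}  B6 = {c, d, e, h}
Tree: B1–B2, B2–B3, B1–B4, B2–B5, B4–B6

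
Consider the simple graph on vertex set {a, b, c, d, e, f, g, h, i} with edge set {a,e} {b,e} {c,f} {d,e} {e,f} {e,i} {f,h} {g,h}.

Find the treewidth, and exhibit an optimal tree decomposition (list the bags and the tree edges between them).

Each bag holds 2 vertices, so the decomposition has width 1, which upper-bounds the treewidth. Any graph with an edge has treewidth ≥ 1, and G has the edge b–e. Hence tw(G) = 1 exactly.

Treewidth 1.
One such decomposition:
Bags: B1 = {b, e}  B2 = {e, f}  B3 = {c, f}  B4 = {a, e}  B5 = {e, i}  B6 = {f, h}  B7 = {d, e}  B8 = {g, h}
Tree: B1–B2, B2–B3, B1–B4, B4–B5, B3–B6, B2–B7, B6–B8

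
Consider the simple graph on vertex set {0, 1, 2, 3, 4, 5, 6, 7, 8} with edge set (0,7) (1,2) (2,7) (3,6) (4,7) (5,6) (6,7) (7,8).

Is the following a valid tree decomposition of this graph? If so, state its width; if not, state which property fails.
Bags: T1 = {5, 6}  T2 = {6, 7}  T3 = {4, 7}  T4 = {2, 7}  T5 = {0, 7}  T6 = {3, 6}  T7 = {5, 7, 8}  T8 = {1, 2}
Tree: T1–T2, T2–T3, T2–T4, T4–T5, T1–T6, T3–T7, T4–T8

No — bags containing vertex 5 are not connected in the tree.

A tree decomposition must satisfy three properties: every vertex lies in some bag; for every edge, both endpoints lie together in some bag; and for every vertex, the bags containing it form a connected subtree. Here bags containing vertex 5 are not connected in the tree, so the decomposition is invalid.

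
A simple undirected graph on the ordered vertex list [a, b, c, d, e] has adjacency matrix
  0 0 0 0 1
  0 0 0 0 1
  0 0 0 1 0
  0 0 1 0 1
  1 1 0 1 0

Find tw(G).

A width-1 tree decomposition is:
Bags: B1 = {b, e}  B2 = {a, e}  B3 = {d, e}  B4 = {c, d}
Tree: B1–B2, B1–B3, B3–B4
Every bag has size at most 2, so the width is 2 − 1 = 1 and tw(G) ≤ 1. G has an edge, so its treewidth is at least 1. Combining the bounds, tw(G) = 1.

1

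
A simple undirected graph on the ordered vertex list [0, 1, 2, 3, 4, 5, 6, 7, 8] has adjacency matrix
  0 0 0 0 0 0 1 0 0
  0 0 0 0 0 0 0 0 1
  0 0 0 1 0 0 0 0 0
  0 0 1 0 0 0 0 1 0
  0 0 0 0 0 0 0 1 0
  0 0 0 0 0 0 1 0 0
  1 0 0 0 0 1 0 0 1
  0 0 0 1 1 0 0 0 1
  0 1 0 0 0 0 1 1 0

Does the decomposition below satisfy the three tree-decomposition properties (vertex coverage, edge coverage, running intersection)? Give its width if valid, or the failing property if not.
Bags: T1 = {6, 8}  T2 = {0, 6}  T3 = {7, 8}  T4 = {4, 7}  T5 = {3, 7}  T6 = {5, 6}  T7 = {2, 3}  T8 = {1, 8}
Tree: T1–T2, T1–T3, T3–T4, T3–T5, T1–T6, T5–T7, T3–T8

Checking the three conditions: (i) the bags cover all of {0, 1, 2, 3, 4, 5, 6, 7, 8}; (ii) for each edge, some bag contains both endpoints; (iii) the bags containing any fixed vertex form a subtree. All hold, so the decomposition is valid with width 2 − 1 = 1.

Yes; width 1.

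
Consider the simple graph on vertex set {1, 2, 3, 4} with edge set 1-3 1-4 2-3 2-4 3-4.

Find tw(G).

2

A width-2 tree decomposition is:
Bags: B1 = {1, 3, 4}  B2 = {2, 3, 4}
Tree: B1–B2
The largest bag has 3 vertices, giving width 2; this decomposition certifies tw(G) ≤ 2. Conversely, {1, 3, 4} is a clique of size 3, and the vertices of any clique must share a bag in every tree decomposition; so some bag has ≥ 3 vertices and tw(G) ≥ 2. Therefore the treewidth is 2.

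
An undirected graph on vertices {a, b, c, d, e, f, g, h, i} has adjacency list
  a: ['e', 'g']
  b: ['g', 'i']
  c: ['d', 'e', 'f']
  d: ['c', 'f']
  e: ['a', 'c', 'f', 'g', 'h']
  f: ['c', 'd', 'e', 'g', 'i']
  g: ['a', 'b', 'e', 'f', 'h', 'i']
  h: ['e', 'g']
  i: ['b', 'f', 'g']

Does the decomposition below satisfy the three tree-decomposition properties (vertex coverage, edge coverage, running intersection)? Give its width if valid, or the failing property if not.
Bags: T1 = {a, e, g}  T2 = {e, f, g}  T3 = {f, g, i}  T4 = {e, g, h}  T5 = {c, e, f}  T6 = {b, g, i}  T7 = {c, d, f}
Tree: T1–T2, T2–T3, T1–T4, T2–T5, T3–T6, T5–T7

Every vertex of G appears in some bag (union = {a, b, c, d, e, f, g, h, i}); every edge is covered by a bag; and for each vertex v the set of bags containing v is connected in the bag tree. The decomposition is therefore valid. The largest bag has 3 vertices, so the width is 2.

Yes; width 2.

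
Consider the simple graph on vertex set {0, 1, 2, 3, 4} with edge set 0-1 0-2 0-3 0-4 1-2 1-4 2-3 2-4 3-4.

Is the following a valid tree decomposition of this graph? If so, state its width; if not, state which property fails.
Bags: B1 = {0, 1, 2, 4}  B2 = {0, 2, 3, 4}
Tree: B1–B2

Checking the three conditions: (i) the bags cover all of {0, 1, 2, 3, 4}; (ii) for each edge, some bag contains both endpoints; (iii) the bags containing any fixed vertex form a subtree. All hold, so the decomposition is valid with width 4 − 1 = 3.

Yes; width 3.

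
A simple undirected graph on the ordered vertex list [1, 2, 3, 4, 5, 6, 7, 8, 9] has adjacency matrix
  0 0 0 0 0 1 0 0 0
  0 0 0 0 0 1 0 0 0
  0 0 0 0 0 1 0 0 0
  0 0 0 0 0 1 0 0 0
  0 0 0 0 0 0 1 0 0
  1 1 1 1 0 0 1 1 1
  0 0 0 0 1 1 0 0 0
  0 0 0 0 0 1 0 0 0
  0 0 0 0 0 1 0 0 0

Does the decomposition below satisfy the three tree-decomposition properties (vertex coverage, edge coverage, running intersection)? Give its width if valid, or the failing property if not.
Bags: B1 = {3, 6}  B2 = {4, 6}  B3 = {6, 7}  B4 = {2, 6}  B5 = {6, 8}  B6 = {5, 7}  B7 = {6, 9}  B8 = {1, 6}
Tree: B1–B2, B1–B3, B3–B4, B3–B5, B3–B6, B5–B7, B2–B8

Checking the three conditions: (i) the bags cover all of {1, 2, 3, 4, 5, 6, 7, 8, 9}; (ii) for each edge, some bag contains both endpoints; (iii) the bags containing any fixed vertex form a subtree. All hold, so the decomposition is valid with width 2 − 1 = 1.

Yes; width 1.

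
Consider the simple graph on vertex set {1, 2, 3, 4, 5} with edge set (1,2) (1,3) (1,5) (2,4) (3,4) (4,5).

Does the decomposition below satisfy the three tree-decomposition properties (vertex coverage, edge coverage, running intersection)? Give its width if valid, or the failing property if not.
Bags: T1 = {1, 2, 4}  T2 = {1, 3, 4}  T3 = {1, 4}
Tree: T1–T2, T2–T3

No — vertex 5 appears in no bag.

A tree decomposition must satisfy three properties: every vertex lies in some bag; for every edge, both endpoints lie together in some bag; and for every vertex, the bags containing it form a connected subtree. Here vertex 5 appears in no bag, so the decomposition is invalid.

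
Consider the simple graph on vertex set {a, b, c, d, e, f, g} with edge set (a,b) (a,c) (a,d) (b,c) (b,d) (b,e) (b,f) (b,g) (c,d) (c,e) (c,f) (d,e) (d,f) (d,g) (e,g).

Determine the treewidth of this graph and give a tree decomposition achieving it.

Every bag has size at most 4, so the width is 4 − 1 = 3 and tw(G) ≤ 3. Conversely, {b, d, e, g} is a clique of size 4, and the vertices of any clique must share a bag in every tree decomposition; so some bag has ≥ 4 vertices and tw(G) ≥ 3. Therefore the treewidth is 3.

Treewidth 3.
One such decomposition:
Bags: B1 = {b, c, d, f}  B2 = {b, c, d, e}  B3 = {b, d, e, g}  B4 = {a, b, c, d}
Tree: B1–B2, B2–B3, B1–B4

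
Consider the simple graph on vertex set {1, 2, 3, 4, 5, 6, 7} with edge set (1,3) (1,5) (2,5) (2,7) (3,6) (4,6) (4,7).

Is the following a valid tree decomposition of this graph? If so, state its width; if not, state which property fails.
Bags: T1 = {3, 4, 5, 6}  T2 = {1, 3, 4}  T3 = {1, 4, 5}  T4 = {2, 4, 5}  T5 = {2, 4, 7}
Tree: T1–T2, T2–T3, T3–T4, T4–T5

No — bags containing vertex 5 are not connected in the tree.

A tree decomposition must satisfy three properties: every vertex lies in some bag; for every edge, both endpoints lie together in some bag; and for every vertex, the bags containing it form a connected subtree. Here bags containing vertex 5 are not connected in the tree, so the decomposition is invalid.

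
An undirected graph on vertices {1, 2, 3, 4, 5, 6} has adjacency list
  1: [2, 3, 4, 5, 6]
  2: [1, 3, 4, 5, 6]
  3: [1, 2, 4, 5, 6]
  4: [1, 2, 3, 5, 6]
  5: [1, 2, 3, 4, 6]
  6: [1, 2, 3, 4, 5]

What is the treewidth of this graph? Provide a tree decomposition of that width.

With just one bag of size 6, the width is 6 − 1 = 5, so tw(G) ≤ 5. Conversely, {1, 2, 3, 4, 5, 6} is a clique of size 6, and the vertices of any clique must share a bag in every tree decomposition; so some bag has ≥ 6 vertices and tw(G) ≥ 5. Hence tw(G) = 5 exactly.

Treewidth 5.
One such decomposition:
Bags: B1 = {1, 2, 3, 4, 5, 6}
Tree: (single bag)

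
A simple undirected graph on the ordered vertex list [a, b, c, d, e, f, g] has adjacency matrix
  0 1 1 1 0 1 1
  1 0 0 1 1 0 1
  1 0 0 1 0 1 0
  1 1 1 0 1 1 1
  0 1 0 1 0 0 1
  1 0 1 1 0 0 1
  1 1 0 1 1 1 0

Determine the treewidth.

3

A width-3 tree decomposition is:
Bags: B1 = {a, d, f, g}  B2 = {a, b, d, g}  B3 = {a, c, d, f}  B4 = {b, d, e, g}
Tree: B1–B2, B1–B3, B2–B4
Each bag holds 4 vertices, so the decomposition has width 3, which upper-bounds the treewidth. For the lower bound, the 4 vertices {b, d, e, g} are pairwise adjacent, and any tree decomposition puts a clique entirely inside one bag — forcing width ≥ 3. Combining the bounds, tw(G) = 3.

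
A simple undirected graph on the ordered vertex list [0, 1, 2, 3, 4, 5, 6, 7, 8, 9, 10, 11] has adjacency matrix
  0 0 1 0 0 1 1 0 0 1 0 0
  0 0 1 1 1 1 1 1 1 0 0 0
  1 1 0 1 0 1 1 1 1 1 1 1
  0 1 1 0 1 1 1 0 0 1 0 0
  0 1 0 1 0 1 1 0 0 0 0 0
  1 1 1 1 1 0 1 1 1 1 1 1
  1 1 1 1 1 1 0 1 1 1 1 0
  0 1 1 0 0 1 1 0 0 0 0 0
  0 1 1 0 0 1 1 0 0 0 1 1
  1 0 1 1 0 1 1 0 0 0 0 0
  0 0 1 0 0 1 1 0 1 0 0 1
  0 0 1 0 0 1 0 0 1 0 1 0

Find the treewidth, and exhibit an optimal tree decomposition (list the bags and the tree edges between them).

Treewidth 4.
One optimal decomposition is:
Bags: B1 = {2, 5, 6, 8, 10}  B2 = {1, 2, 5, 6, 8}  B3 = {1, 2, 5, 6, 7}  B4 = {2, 5, 8, 10, 11}  B5 = {1, 2, 3, 5, 6}  B6 = {2, 3, 5, 6, 9}  B7 = {0, 2, 5, 6, 9}  B8 = {1, 3, 4, 5, 6}
Tree: B1–B2, B2–B3, B1–B4, B2–B5, B5–B6, B6–B7, B5–B8

Every bag has size at most 5, so the width is 5 − 1 = 4 and tw(G) ≤ 4. Conversely, {2, 5, 8, 10, 11} is a clique of size 5, and the vertices of any clique must share a bag in every tree decomposition; so some bag has ≥ 5 vertices and tw(G) ≥ 4. Combining the bounds, tw(G) = 4.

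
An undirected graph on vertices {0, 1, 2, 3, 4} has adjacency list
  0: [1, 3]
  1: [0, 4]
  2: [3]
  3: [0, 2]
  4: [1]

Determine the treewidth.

1

A width-1 tree decomposition is:
Bags: B1 = {1, 4}  B2 = {0, 1}  B3 = {0, 3}  B4 = {2, 3}
Tree: B1–B2, B2–B3, B3–B4
Each bag holds 2 vertices, so the decomposition has width 1, which upper-bounds the treewidth. G has an edge, so its treewidth is at least 1. Combining the bounds, tw(G) = 1.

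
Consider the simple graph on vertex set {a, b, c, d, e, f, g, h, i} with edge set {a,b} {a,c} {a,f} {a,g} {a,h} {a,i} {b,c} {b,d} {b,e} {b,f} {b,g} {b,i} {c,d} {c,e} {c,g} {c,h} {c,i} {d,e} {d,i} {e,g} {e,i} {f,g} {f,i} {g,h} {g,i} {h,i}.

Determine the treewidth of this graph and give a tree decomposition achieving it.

Treewidth 4.
Bags: B1 = {a, b, c, g, i}  B2 = {b, c, e, g, i}  B3 = {a, b, f, g, i}  B4 = {a, c, g, h, i}  B5 = {b, c, d, e, i}
Tree: B1–B2, B1–B3, B1–B4, B2–B5

Each bag holds 5 vertices, so the decomposition has width 4, which upper-bounds the treewidth. For the lower bound, the 5 vertices {b, c, d, e, i} are pairwise adjacent, and any tree decomposition puts a clique entirely inside one bag — forcing width ≥ 4. Combining the bounds, tw(G) = 4.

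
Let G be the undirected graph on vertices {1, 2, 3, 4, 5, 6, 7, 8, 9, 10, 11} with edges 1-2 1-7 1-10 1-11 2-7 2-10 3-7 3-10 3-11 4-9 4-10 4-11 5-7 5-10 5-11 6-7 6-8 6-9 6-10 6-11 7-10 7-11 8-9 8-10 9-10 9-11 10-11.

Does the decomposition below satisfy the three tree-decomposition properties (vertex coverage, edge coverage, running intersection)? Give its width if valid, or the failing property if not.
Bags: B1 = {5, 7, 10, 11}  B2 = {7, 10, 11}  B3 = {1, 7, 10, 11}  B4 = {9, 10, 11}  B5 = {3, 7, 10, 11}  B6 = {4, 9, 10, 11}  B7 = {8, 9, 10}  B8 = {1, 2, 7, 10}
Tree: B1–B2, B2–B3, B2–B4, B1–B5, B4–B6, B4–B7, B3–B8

No — vertex 6 appears in no bag.

A tree decomposition must satisfy three properties: every vertex lies in some bag; for every edge, both endpoints lie together in some bag; and for every vertex, the bags containing it form a connected subtree. Here vertex 6 appears in no bag, so the decomposition is invalid.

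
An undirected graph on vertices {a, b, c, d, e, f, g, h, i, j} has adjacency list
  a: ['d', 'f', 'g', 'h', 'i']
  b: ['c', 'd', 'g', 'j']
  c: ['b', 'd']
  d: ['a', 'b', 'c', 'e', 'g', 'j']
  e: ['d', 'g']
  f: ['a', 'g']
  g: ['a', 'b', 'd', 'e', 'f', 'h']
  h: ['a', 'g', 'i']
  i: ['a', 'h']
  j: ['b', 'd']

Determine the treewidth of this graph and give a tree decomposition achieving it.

Treewidth 2.
One such decomposition:
Bags: B1 = {a, d, g}  B2 = {d, e, g}  B3 = {a, g, h}  B4 = {b, d, g}  B5 = {b, d, j}  B6 = {a, h, i}  B7 = {a, f, g}  B8 = {b, c, d}
Tree: B1–B2, B1–B3, B2–B4, B4–B5, B3–B6, B3–B7, B5–B8

Each bag holds 3 vertices, so the decomposition has width 2, which upper-bounds the treewidth. Conversely, {d, e, g} is a clique of size 3, and the vertices of any clique must share a bag in every tree decomposition; so some bag has ≥ 3 vertices and tw(G) ≥ 2. Hence tw(G) = 2 exactly.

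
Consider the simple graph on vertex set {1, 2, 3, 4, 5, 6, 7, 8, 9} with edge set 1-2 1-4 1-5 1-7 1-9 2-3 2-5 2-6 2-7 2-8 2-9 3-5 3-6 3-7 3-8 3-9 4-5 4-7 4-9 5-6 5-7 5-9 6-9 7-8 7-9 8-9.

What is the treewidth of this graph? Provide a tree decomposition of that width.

Every bag has size at most 5, so the width is 5 − 1 = 4 and tw(G) ≤ 4. Conversely, {1, 2, 5, 7, 9} is a clique of size 5, and the vertices of any clique must share a bag in every tree decomposition; so some bag has ≥ 5 vertices and tw(G) ≥ 4. Combining the bounds, tw(G) = 4.

Treewidth 4.
One optimal decomposition is:
Bags: B1 = {2, 3, 7, 8, 9}  B2 = {2, 3, 5, 7, 9}  B3 = {2, 3, 5, 6, 9}  B4 = {1, 2, 5, 7, 9}  B5 = {1, 4, 5, 7, 9}
Tree: B1–B2, B2–B3, B2–B4, B4–B5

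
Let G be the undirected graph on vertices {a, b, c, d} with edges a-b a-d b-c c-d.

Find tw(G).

A width-2 tree decomposition is:
Bags: B1 = {a, c, d}  B2 = {a, b, c}
Tree: B1–B2
Every bag has size at most 3, so the width is 3 − 1 = 2 and tw(G) ≤ 2. The edges a–d–c–b–a form a cycle, so G is not a tree and its treewidth is at least 2. Combining the bounds, tw(G) = 2.

2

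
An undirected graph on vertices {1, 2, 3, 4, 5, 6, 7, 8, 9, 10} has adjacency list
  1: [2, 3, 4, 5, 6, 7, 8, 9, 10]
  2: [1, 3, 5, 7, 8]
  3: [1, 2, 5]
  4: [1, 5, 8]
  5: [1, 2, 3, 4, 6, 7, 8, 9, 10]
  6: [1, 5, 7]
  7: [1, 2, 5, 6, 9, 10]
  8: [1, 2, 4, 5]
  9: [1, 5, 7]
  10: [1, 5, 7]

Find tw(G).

A width-3 tree decomposition is:
Bags: B1 = {1, 5, 7, 10}  B2 = {1, 2, 5, 7}  B3 = {1, 5, 6, 7}  B4 = {1, 2, 3, 5}  B5 = {1, 2, 5, 8}  B6 = {1, 4, 5, 8}  B7 = {1, 5, 7, 9}
Tree: B1–B2, B1–B3, B2–B4, B2–B5, B5–B6, B1–B7
The largest bag has 4 vertices, giving width 3; this decomposition certifies tw(G) ≤ 3. For the lower bound, the 4 vertices {1, 2, 5, 8} are pairwise adjacent, and any tree decomposition puts a clique entirely inside one bag — forcing width ≥ 3. Therefore the treewidth is 3.

3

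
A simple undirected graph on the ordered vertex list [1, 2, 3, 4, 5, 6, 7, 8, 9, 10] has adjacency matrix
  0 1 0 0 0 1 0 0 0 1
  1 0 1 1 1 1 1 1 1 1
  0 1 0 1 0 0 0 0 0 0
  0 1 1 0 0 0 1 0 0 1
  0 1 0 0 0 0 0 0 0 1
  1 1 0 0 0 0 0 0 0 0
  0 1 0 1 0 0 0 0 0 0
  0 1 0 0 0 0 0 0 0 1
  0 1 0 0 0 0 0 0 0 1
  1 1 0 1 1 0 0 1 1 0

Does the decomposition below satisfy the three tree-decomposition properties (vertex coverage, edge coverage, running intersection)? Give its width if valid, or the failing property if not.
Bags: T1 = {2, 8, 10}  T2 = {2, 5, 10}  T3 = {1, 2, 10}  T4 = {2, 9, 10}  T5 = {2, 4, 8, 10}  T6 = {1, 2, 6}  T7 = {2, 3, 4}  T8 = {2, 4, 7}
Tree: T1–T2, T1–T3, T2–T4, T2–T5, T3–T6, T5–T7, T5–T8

A tree decomposition must satisfy three properties: every vertex lies in some bag; for every edge, both endpoints lie together in some bag; and for every vertex, the bags containing it form a connected subtree. Here bags containing vertex 8 are not connected in the tree, so the decomposition is invalid.

No — bags containing vertex 8 are not connected in the tree.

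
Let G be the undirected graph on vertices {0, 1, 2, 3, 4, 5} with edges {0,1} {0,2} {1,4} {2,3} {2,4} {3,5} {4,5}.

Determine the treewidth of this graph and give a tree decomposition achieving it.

The largest bag has 3 vertices, giving width 2; this decomposition certifies tw(G) ≤ 2. The edges 3–5–4–2–3 form a cycle, so G is not a tree and its treewidth is at least 2. Therefore the treewidth is 2.

Treewidth 2.
One such decomposition:
Bags: B1 = {2, 3, 5}  B2 = {2, 4, 5}  B3 = {0, 2, 4}  B4 = {0, 1, 4}
Tree: B1–B2, B2–B3, B3–B4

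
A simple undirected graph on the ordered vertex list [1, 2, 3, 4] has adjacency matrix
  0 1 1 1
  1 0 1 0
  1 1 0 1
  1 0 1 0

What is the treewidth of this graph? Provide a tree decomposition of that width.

Treewidth 2.
One such decomposition:
Bags: B1 = {1, 3, 4}  B2 = {1, 2, 3}
Tree: B1–B2

The largest bag has 3 vertices, giving width 2; this decomposition certifies tw(G) ≤ 2. For the lower bound, the 3 vertices {1, 2, 3} are pairwise adjacent, and any tree decomposition puts a clique entirely inside one bag — forcing width ≥ 2. Therefore the treewidth is 2.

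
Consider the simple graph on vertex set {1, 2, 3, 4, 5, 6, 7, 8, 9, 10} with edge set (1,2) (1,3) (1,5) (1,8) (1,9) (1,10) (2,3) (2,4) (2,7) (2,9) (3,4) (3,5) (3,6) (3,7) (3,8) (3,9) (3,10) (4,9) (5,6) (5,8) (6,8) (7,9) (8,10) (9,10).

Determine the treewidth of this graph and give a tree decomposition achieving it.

Treewidth 3.
One optimal decomposition is:
Bags: B1 = {1, 3, 9, 10}  B2 = {1, 3, 8, 10}  B3 = {1, 3, 5, 8}  B4 = {1, 2, 3, 9}  B5 = {2, 3, 7, 9}  B6 = {3, 5, 6, 8}  B7 = {2, 3, 4, 9}
Tree: B1–B2, B2–B3, B1–B4, B4–B5, B3–B6, B4–B7

The largest bag has 4 vertices, giving width 3; this decomposition certifies tw(G) ≤ 3. On the other hand G contains the 4-clique {1, 3, 8, 10}. A clique must lie in a single bag of any decomposition, so no decomposition can have width below 3. Hence tw(G) = 3 exactly.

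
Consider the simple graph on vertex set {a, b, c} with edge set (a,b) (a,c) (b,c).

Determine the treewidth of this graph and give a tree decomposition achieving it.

Treewidth 2.
One optimal decomposition is:
Bags: B1 = {a, b, c}
Tree: (single bag)

With just one bag of size 3, the width is 3 − 1 = 2, so tw(G) ≤ 2. On the other hand G contains the 3-clique {a, b, c}. A clique must lie in a single bag of any decomposition, so no decomposition can have width below 2. The upper and lower bounds meet at 2, so that is the treewidth.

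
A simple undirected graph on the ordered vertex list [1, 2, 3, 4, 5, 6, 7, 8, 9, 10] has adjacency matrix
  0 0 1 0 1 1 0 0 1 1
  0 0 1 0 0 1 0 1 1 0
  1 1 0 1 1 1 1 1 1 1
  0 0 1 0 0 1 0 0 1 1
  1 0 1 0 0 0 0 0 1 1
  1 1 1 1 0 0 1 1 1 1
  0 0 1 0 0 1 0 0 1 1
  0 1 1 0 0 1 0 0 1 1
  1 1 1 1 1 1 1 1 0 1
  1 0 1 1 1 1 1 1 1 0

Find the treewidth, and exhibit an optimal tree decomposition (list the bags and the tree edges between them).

The largest bag has 5 vertices, giving width 4; this decomposition certifies tw(G) ≤ 4. On the other hand G contains the 5-clique {1, 3, 5, 9, 10}. A clique must lie in a single bag of any decomposition, so no decomposition can have width below 4. Combining the bounds, tw(G) = 4.

Treewidth 4.
One optimal decomposition is:
Bags: B1 = {3, 4, 6, 9, 10}  B2 = {3, 6, 8, 9, 10}  B3 = {2, 3, 6, 8, 9}  B4 = {1, 3, 6, 9, 10}  B5 = {3, 6, 7, 9, 10}  B6 = {1, 3, 5, 9, 10}
Tree: B1–B2, B2–B3, B1–B4, B2–B5, B4–B6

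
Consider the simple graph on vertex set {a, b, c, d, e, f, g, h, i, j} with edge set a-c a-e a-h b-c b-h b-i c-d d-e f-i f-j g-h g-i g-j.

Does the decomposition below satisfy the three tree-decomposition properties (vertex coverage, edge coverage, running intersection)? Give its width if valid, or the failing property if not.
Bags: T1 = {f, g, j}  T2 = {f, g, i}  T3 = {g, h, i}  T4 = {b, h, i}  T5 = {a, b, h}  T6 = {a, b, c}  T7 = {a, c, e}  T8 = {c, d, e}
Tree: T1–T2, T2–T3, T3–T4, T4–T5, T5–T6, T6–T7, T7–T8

Yes; width 2.

Every vertex of G appears in some bag (union = {a, b, c, d, e, f, g, h, i, j}); every edge is covered by a bag; and for each vertex v the set of bags containing v is connected in the bag tree. The decomposition is therefore valid. The largest bag has 3 vertices, so the width is 2.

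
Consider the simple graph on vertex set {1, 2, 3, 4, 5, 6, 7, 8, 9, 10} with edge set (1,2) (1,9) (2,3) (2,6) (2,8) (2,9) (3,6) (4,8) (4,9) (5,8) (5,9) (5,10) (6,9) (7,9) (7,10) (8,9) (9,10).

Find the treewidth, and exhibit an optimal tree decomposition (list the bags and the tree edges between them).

Each bag holds 3 vertices, so the decomposition has width 2, which upper-bounds the treewidth. On the other hand G contains the 3-clique {2, 8, 9}. A clique must lie in a single bag of any decomposition, so no decomposition can have width below 2. Therefore the treewidth is 2.

Treewidth 2.
Bags: B1 = {2, 8, 9}  B2 = {4, 8, 9}  B3 = {2, 6, 9}  B4 = {1, 2, 9}  B5 = {2, 3, 6}  B6 = {5, 8, 9}  B7 = {5, 9, 10}  B8 = {7, 9, 10}
Tree: B1–B2, B1–B3, B1–B4, B3–B5, B2–B6, B6–B7, B7–B8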